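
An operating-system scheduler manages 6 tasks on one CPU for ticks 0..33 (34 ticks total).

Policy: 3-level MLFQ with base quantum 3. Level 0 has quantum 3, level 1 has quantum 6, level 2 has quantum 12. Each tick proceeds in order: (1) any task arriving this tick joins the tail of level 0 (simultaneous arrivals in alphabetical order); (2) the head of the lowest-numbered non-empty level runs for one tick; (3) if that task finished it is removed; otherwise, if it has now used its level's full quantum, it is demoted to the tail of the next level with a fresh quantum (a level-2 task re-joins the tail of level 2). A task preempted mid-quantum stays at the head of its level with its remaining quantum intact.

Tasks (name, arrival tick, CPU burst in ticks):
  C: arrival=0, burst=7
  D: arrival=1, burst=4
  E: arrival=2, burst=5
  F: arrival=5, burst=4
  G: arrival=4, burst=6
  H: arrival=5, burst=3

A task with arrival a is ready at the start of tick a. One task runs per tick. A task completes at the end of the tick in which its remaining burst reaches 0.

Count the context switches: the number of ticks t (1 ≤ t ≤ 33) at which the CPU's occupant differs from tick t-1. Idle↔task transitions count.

context switches = 11

t=0: L0/L1/L2 = C/-/- → run C
t=1: L0/L1/L2 = CD/-/- → run C
t=2: L0/L1/L2 = CDE/-/- → run C
t=3: L0/L1/L2 = DE/C/- → run D
t=4: L0/L1/L2 = DEG/C/- → run D
t=5: L0/L1/L2 = DEGFH/C/- → run D
t=6: L0/L1/L2 = EGFH/CD/- → run E
t=7: L0/L1/L2 = EGFH/CD/- → run E
t=8: L0/L1/L2 = EGFH/CD/- → run E
t=9: L0/L1/L2 = GFH/CDE/- → run G
t=10: L0/L1/L2 = GFH/CDE/- → run G
t=11: L0/L1/L2 = GFH/CDE/- → run G
t=12: L0/L1/L2 = FH/CDEG/- → run F
t=13: L0/L1/L2 = FH/CDEG/- → run F
t=14: L0/L1/L2 = FH/CDEG/- → run F
t=15: L0/L1/L2 = H/CDEGF/- → run H
t=16: L0/L1/L2 = H/CDEGF/- → run H
t=17: L0/L1/L2 = H/CDEGF/- → run H
t=18: L0/L1/L2 = -/CDEGF/- → run C
t=19: L0/L1/L2 = -/CDEGF/- → run C
t=20: L0/L1/L2 = -/CDEGF/- → run C
t=21: L0/L1/L2 = -/CDEGF/- → run C
t=22: L0/L1/L2 = -/DEGF/- → run D
t=23: L0/L1/L2 = -/EGF/- → run E
t=24: L0/L1/L2 = -/EGF/- → run E
t=25: L0/L1/L2 = -/GF/- → run G
t=26: L0/L1/L2 = -/GF/- → run G
t=27: L0/L1/L2 = -/GF/- → run G
t=28: L0/L1/L2 = -/F/- → run F
t=29: (idle)
t=30: (idle)
t=31: (idle)
t=32: (idle)
t=33: (idle)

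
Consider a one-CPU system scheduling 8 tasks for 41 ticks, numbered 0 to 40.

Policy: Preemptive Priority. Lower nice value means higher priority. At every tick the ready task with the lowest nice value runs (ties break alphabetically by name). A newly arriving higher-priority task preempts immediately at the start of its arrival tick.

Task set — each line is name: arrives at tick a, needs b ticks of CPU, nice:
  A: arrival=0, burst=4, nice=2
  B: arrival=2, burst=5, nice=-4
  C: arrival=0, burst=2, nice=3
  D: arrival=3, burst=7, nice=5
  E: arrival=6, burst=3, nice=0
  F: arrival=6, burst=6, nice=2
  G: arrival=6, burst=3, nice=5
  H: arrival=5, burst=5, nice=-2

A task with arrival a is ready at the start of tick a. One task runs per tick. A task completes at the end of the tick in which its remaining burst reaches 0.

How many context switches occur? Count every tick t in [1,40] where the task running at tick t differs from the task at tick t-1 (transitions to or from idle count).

context switches = 9

t=0: ready={A,C} → run A
t=1: ready={A,C} → run A
t=2: ready={A,B,C} → run B
t=3: ready={A,B,C,D} → run B
t=4: ready={A,B,C,D} → run B
t=5: ready={A,B,C,D,H} → run B
t=6: ready={A,B,C,D,E,F,G,H} → run B
t=7: ready={A,C,D,E,F,G,H} → run H
t=8: ready={A,C,D,E,F,G,H} → run H
t=9: ready={A,C,D,E,F,G,H} → run H
t=10: ready={A,C,D,E,F,G,H} → run H
t=11: ready={A,C,D,E,F,G,H} → run H
t=12: ready={A,C,D,E,F,G} → run E
t=13: ready={A,C,D,E,F,G} → run E
t=14: ready={A,C,D,E,F,G} → run E
t=15: ready={A,C,D,F,G} → run A
t=16: ready={A,C,D,F,G} → run A
t=17: ready={C,D,F,G} → run F
t=18: ready={C,D,F,G} → run F
t=19: ready={C,D,F,G} → run F
t=20: ready={C,D,F,G} → run F
t=21: ready={C,D,F,G} → run F
t=22: ready={C,D,F,G} → run F
t=23: ready={C,D,G} → run C
t=24: ready={C,D,G} → run C
t=25: ready={D,G} → run D
t=26: ready={D,G} → run D
t=27: ready={D,G} → run D
t=28: ready={D,G} → run D
t=29: ready={D,G} → run D
t=30: ready={D,G} → run D
t=31: ready={D,G} → run D
t=32: ready={G} → run G
t=33: ready={G} → run G
t=34: ready={G} → run G
t=35: (idle)
t=36: (idle)
t=37: (idle)
t=38: (idle)
t=39: (idle)
t=40: (idle)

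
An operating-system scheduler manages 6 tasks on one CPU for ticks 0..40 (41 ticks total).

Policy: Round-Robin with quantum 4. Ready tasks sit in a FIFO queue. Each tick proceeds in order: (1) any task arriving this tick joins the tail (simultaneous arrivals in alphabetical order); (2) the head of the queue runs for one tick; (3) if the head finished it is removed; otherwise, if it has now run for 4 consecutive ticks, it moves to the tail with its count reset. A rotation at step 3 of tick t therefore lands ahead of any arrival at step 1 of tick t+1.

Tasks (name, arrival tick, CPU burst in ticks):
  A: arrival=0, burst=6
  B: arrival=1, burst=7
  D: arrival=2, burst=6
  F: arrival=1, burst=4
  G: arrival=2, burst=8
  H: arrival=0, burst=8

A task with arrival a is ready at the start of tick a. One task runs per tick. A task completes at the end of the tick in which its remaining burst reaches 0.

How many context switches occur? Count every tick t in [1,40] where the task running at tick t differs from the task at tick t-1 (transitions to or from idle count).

t=0: queue=[A,H] q_used=0 → run A
t=1: queue=[A,H,B,F] q_used=1 → run A
t=2: queue=[A,H,B,F,D,G] q_used=2 → run A
t=3: queue=[A,H,B,F,D,G] q_used=3 → run A
t=4: queue=[H,B,F,D,G,A] q_used=0 → run H
t=5: queue=[H,B,F,D,G,A] q_used=1 → run H
t=6: queue=[H,B,F,D,G,A] q_used=2 → run H
t=7: queue=[H,B,F,D,G,A] q_used=3 → run H
t=8: queue=[B,F,D,G,A,H] q_used=0 → run B
t=9: queue=[B,F,D,G,A,H] q_used=1 → run B
t=10: queue=[B,F,D,G,A,H] q_used=2 → run B
t=11: queue=[B,F,D,G,A,H] q_used=3 → run B
t=12: queue=[F,D,G,A,H,B] q_used=0 → run F
t=13: queue=[F,D,G,A,H,B] q_used=1 → run F
t=14: queue=[F,D,G,A,H,B] q_used=2 → run F
t=15: queue=[F,D,G,A,H,B] q_used=3 → run F
t=16: queue=[D,G,A,H,B] q_used=0 → run D
t=17: queue=[D,G,A,H,B] q_used=1 → run D
t=18: queue=[D,G,A,H,B] q_used=2 → run D
t=19: queue=[D,G,A,H,B] q_used=3 → run D
t=20: queue=[G,A,H,B,D] q_used=0 → run G
t=21: queue=[G,A,H,B,D] q_used=1 → run G
t=22: queue=[G,A,H,B,D] q_used=2 → run G
t=23: queue=[G,A,H,B,D] q_used=3 → run G
t=24: queue=[A,H,B,D,G] q_used=0 → run A
t=25: queue=[A,H,B,D,G] q_used=1 → run A
t=26: queue=[H,B,D,G] q_used=0 → run H
t=27: queue=[H,B,D,G] q_used=1 → run H
t=28: queue=[H,B,D,G] q_used=2 → run H
t=29: queue=[H,B,D,G] q_used=3 → run H
t=30: queue=[B,D,G] q_used=0 → run B
t=31: queue=[B,D,G] q_used=1 → run B
t=32: queue=[B,D,G] q_used=2 → run B
t=33: queue=[D,G] q_used=0 → run D
t=34: queue=[D,G] q_used=1 → run D
t=35: queue=[G] q_used=0 → run G
t=36: queue=[G] q_used=1 → run G
t=37: queue=[G] q_used=2 → run G
t=38: queue=[G] q_used=3 → run G
t=39: (idle)
t=40: (idle)

context switches = 11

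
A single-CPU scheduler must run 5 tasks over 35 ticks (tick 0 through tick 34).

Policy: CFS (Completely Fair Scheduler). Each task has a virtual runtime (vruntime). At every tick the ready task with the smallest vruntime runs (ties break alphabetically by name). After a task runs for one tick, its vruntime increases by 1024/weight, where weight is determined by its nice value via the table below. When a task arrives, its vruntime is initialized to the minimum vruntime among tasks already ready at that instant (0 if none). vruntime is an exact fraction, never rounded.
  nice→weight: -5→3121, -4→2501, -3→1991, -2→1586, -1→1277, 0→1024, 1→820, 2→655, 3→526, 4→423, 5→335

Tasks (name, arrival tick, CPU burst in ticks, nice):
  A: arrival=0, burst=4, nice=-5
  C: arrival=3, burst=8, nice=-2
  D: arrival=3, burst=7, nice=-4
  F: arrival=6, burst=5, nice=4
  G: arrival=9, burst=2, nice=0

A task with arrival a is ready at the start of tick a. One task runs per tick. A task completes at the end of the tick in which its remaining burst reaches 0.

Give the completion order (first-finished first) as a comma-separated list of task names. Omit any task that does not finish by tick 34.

t=0: vr[A=0] → run A
t=1: vr[A=1024/3121] → run A
t=2: vr[A=2048/3121] → run A
t=3: vr[A=3072/3121 C=3072/3121 D=3072/3121] → run A
t=4: vr[C=3072/3121 D=3072/3121] → run C
t=5: vr[C=4034048/2474953 D=3072/3121] → run D
t=6: vr[C=4034048/2474953 D=10878976/7805621 F=10878976/7805621] → run D
t=7: vr[C=4034048/2474953 D=14074880/7805621 F=10878976/7805621] → run F
t=8: vr[C=4034048/2474953 D=14074880/7805621 F=12594762752/3301777683] → run C
t=9: vr[C=5632000/2474953 D=14074880/7805621 F=12594762752/3301777683 G=14074880/7805621] → run D
t=10: vr[C=5632000/2474953 D=17270784/7805621 F=12594762752/3301777683 G=14074880/7805621] → run G
t=11: vr[C=5632000/2474953 D=17270784/7805621 F=12594762752/3301777683 G=21880501/7805621] → run D
t=12: vr[C=5632000/2474953 D=20466688/7805621 F=12594762752/3301777683 G=21880501/7805621] → run C
t=13: vr[C=7229952/2474953 D=20466688/7805621 F=12594762752/3301777683 G=21880501/7805621] → run D
t=14: vr[C=7229952/2474953 D=23662592/7805621 F=12594762752/3301777683 G=21880501/7805621] → run G
t=15: vr[C=7229952/2474953 D=23662592/7805621 F=12594762752/3301777683] → run C
t=16: vr[C=8827904/2474953 D=23662592/7805621 F=12594762752/3301777683] → run D
t=17: vr[C=8827904/2474953 D=26858496/7805621 F=12594762752/3301777683] → run D
t=18: vr[C=8827904/2474953 F=12594762752/3301777683] → run C
t=19: vr[C=10425856/2474953 F=12594762752/3301777683] → run F
t=20: vr[C=10425856/2474953 F=20587718656/3301777683] → run C
t=21: vr[C=12023808/2474953 F=20587718656/3301777683] → run C
t=22: vr[C=13621760/2474953 F=20587718656/3301777683] → run C
t=23: vr[F=20587718656/3301777683] → run F
t=24: vr[F=9526891520/1100592561] → run F
t=25: vr[F=36573630464/3301777683] → run F
t=26: (idle)
t=27: (idle)
t=28: (idle)
t=29: (idle)
t=30: (idle)
t=31: (idle)
t=32: (idle)
t=33: (idle)
t=34: (idle)

completion order = A, G, D, C, F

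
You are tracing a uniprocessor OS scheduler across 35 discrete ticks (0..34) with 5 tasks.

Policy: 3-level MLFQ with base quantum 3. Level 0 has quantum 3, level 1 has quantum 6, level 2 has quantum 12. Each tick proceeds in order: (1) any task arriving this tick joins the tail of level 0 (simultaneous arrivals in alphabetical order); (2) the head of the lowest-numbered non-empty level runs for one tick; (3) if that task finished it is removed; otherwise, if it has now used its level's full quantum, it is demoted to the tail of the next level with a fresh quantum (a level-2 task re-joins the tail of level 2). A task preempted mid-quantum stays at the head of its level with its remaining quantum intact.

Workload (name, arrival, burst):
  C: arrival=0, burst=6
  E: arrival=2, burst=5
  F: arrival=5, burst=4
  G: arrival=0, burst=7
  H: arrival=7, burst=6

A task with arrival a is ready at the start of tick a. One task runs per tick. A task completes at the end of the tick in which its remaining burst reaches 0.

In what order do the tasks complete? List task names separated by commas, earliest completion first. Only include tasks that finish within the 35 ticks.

t=0: L0/L1/L2 = CG/-/- → run C
t=1: L0/L1/L2 = CG/-/- → run C
t=2: L0/L1/L2 = CGE/-/- → run C
t=3: L0/L1/L2 = GE/C/- → run G
t=4: L0/L1/L2 = GE/C/- → run G
t=5: L0/L1/L2 = GEF/C/- → run G
t=6: L0/L1/L2 = EF/CG/- → run E
t=7: L0/L1/L2 = EFH/CG/- → run E
t=8: L0/L1/L2 = EFH/CG/- → run E
t=9: L0/L1/L2 = FH/CGE/- → run F
t=10: L0/L1/L2 = FH/CGE/- → run F
t=11: L0/L1/L2 = FH/CGE/- → run F
t=12: L0/L1/L2 = H/CGEF/- → run H
t=13: L0/L1/L2 = H/CGEF/- → run H
t=14: L0/L1/L2 = H/CGEF/- → run H
t=15: L0/L1/L2 = -/CGEFH/- → run C
t=16: L0/L1/L2 = -/CGEFH/- → run C
t=17: L0/L1/L2 = -/CGEFH/- → run C
t=18: L0/L1/L2 = -/GEFH/- → run G
t=19: L0/L1/L2 = -/GEFH/- → run G
t=20: L0/L1/L2 = -/GEFH/- → run G
t=21: L0/L1/L2 = -/GEFH/- → run G
t=22: L0/L1/L2 = -/EFH/- → run E
t=23: L0/L1/L2 = -/EFH/- → run E
t=24: L0/L1/L2 = -/FH/- → run F
t=25: L0/L1/L2 = -/H/- → run H
t=26: L0/L1/L2 = -/H/- → run H
t=27: L0/L1/L2 = -/H/- → run H
t=28: (idle)
t=29: (idle)
t=30: (idle)
t=31: (idle)
t=32: (idle)
t=33: (idle)
t=34: (idle)

completion order = C, G, E, F, H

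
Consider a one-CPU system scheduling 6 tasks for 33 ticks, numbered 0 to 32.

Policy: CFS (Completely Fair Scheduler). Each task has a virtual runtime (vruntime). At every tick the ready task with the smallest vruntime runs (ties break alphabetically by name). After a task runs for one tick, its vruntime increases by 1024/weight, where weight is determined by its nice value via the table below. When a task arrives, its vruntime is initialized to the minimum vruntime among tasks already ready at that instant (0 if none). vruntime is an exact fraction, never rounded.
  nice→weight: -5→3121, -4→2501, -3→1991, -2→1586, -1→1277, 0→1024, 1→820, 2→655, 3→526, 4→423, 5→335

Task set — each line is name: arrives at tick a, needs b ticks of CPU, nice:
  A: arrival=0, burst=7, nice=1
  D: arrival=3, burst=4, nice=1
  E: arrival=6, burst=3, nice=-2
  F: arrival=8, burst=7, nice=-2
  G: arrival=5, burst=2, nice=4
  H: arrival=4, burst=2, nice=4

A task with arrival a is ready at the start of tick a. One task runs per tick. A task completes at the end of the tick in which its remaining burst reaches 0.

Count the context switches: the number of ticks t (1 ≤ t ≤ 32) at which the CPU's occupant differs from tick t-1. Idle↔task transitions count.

context switches = 19

t=0: vr[A=0] → run A
t=1: vr[A=256/205] → run A
t=2: vr[A=512/205] → run A
t=3: vr[A=768/205 D=768/205] → run A
t=4: vr[A=1024/205 D=768/205 H=768/205] → run D
t=5: vr[A=1024/205 D=1024/205 G=768/205 H=768/205] → run G
t=6: vr[A=1024/205 D=1024/205 E=768/205 G=534784/86715 H=768/205] → run E
t=7: vr[A=1024/205 D=1024/205 E=713984/162565 G=534784/86715 H=768/205] → run H
t=8: vr[A=1024/205 D=1024/205 E=713984/162565 F=713984/162565 G=534784/86715 H=534784/86715] → run E
t=9: vr[A=1024/205 D=1024/205 E=818944/162565 F=713984/162565 G=534784/86715 H=534784/86715] → run F
t=10: vr[A=1024/205 D=1024/205 E=818944/162565 F=818944/162565 G=534784/86715 H=534784/86715] → run A
t=11: vr[A=256/41 D=1024/205 E=818944/162565 F=818944/162565 G=534784/86715 H=534784/86715] → run D
t=12: vr[A=256/41 D=256/41 E=818944/162565 F=818944/162565 G=534784/86715 H=534784/86715] → run E
t=13: vr[A=256/41 D=256/41 F=818944/162565 G=534784/86715 H=534784/86715] → run F
t=14: vr[A=256/41 D=256/41 F=923904/162565 G=534784/86715 H=534784/86715] → run F
t=15: vr[A=256/41 D=256/41 F=1028864/162565 G=534784/86715 H=534784/86715] → run G
t=16: vr[A=256/41 D=256/41 F=1028864/162565 H=534784/86715] → run H
t=17: vr[A=256/41 D=256/41 F=1028864/162565] → run A
t=18: vr[A=1536/205 D=256/41 F=1028864/162565] → run D
t=19: vr[A=1536/205 D=1536/205 F=1028864/162565] → run F
t=20: vr[A=1536/205 D=1536/205 F=1133824/162565] → run F
t=21: vr[A=1536/205 D=1536/205 F=1238784/162565] → run A
t=22: vr[D=1536/205 F=1238784/162565] → run D
t=23: vr[F=1238784/162565] → run F
t=24: vr[F=1343744/162565] → run F
t=25: (idle)
t=26: (idle)
t=27: (idle)
t=28: (idle)
t=29: (idle)
t=30: (idle)
t=31: (idle)
t=32: (idle)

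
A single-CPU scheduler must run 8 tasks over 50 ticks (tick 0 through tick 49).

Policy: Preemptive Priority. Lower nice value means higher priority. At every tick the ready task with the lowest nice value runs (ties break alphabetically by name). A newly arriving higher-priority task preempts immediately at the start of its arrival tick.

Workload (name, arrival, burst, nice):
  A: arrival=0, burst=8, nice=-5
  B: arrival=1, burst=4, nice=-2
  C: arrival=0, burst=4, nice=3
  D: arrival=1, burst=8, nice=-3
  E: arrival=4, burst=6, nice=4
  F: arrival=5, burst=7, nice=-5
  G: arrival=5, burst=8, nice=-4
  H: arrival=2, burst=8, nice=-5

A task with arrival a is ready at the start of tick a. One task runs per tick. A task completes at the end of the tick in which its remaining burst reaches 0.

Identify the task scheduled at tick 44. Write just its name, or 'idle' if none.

t=0: ready={A,C} → run A
t=1: ready={A,B,C,D} → run A
t=2: ready={A,B,C,D,H} → run A
t=3: ready={A,B,C,D,H} → run A
t=4: ready={A,B,C,D,E,H} → run A
t=5: ready={A,B,C,D,E,F,G,H} → run A
t=6: ready={A,B,C,D,E,F,G,H} → run A
t=7: ready={A,B,C,D,E,F,G,H} → run A
t=8: ready={B,C,D,E,F,G,H} → run F
t=9: ready={B,C,D,E,F,G,H} → run F
t=10: ready={B,C,D,E,F,G,H} → run F
t=11: ready={B,C,D,E,F,G,H} → run F
t=12: ready={B,C,D,E,F,G,H} → run F
t=13: ready={B,C,D,E,F,G,H} → run F
t=14: ready={B,C,D,E,F,G,H} → run F
t=15: ready={B,C,D,E,G,H} → run H
t=16: ready={B,C,D,E,G,H} → run H
t=17: ready={B,C,D,E,G,H} → run H
t=18: ready={B,C,D,E,G,H} → run H
t=19: ready={B,C,D,E,G,H} → run H
t=20: ready={B,C,D,E,G,H} → run H
t=21: ready={B,C,D,E,G,H} → run H
t=22: ready={B,C,D,E,G,H} → run H
t=23: ready={B,C,D,E,G} → run G
t=24: ready={B,C,D,E,G} → run G
t=25: ready={B,C,D,E,G} → run G
t=26: ready={B,C,D,E,G} → run G
t=27: ready={B,C,D,E,G} → run G
t=28: ready={B,C,D,E,G} → run G
t=29: ready={B,C,D,E,G} → run G
t=30: ready={B,C,D,E,G} → run G
t=31: ready={B,C,D,E} → run D
t=32: ready={B,C,D,E} → run D
t=33: ready={B,C,D,E} → run D
t=34: ready={B,C,D,E} → run D
t=35: ready={B,C,D,E} → run D
t=36: ready={B,C,D,E} → run D
t=37: ready={B,C,D,E} → run D
t=38: ready={B,C,D,E} → run D
t=39: ready={B,C,E} → run B
t=40: ready={B,C,E} → run B
t=41: ready={B,C,E} → run B
t=42: ready={B,C,E} → run B
t=43: ready={C,E} → run C
t=44: ready={C,E} → run C
t=45: ready={C,E} → run C
t=46: ready={C,E} → run C
t=47: ready={E} → run E
t=48: ready={E} → run E
t=49: ready={E} → run E

running at tick 44 = C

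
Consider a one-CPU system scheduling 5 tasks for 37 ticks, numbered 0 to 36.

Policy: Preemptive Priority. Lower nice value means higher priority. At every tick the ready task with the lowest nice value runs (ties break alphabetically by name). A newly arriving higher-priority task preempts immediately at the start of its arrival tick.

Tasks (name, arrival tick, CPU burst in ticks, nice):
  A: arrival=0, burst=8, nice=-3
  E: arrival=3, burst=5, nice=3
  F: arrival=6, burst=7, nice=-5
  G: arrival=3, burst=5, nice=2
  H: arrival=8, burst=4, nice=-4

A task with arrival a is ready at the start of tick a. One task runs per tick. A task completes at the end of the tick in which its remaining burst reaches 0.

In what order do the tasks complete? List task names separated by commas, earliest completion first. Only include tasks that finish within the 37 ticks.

t=0: ready={A} → run A
t=1: ready={A} → run A
t=2: ready={A} → run A
t=3: ready={A,E,G} → run A
t=4: ready={A,E,G} → run A
t=5: ready={A,E,G} → run A
t=6: ready={A,E,F,G} → run F
t=7: ready={A,E,F,G} → run F
t=8: ready={A,E,F,G,H} → run F
t=9: ready={A,E,F,G,H} → run F
t=10: ready={A,E,F,G,H} → run F
t=11: ready={A,E,F,G,H} → run F
t=12: ready={A,E,F,G,H} → run F
t=13: ready={A,E,G,H} → run H
t=14: ready={A,E,G,H} → run H
t=15: ready={A,E,G,H} → run H
t=16: ready={A,E,G,H} → run H
t=17: ready={A,E,G} → run A
t=18: ready={A,E,G} → run A
t=19: ready={E,G} → run G
t=20: ready={E,G} → run G
t=21: ready={E,G} → run G
t=22: ready={E,G} → run G
t=23: ready={E,G} → run G
t=24: ready={E} → run E
t=25: ready={E} → run E
t=26: ready={E} → run E
t=27: ready={E} → run E
t=28: ready={E} → run E
t=29: (idle)
t=30: (idle)
t=31: (idle)
t=32: (idle)
t=33: (idle)
t=34: (idle)
t=35: (idle)
t=36: (idle)

completion order = F, H, A, G, E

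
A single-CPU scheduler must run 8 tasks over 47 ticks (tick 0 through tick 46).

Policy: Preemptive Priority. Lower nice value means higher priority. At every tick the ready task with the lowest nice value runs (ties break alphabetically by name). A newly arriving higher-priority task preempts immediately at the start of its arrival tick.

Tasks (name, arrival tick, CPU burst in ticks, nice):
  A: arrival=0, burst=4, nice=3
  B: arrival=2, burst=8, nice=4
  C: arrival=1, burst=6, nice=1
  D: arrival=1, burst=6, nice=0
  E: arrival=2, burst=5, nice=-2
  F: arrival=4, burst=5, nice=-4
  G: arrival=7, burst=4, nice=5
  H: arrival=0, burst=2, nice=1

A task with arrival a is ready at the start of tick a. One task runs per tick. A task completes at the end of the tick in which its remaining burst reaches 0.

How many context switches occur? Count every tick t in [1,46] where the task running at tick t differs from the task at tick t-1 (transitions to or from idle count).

t=0: ready={A,H} → run H
t=1: ready={A,C,D,H} → run D
t=2: ready={A,B,C,D,E,H} → run E
t=3: ready={A,B,C,D,E,H} → run E
t=4: ready={A,B,C,D,E,F,H} → run F
t=5: ready={A,B,C,D,E,F,H} → run F
t=6: ready={A,B,C,D,E,F,H} → run F
t=7: ready={A,B,C,D,E,F,G,H} → run F
t=8: ready={A,B,C,D,E,F,G,H} → run F
t=9: ready={A,B,C,D,E,G,H} → run E
t=10: ready={A,B,C,D,E,G,H} → run E
t=11: ready={A,B,C,D,E,G,H} → run E
t=12: ready={A,B,C,D,G,H} → run D
t=13: ready={A,B,C,D,G,H} → run D
t=14: ready={A,B,C,D,G,H} → run D
t=15: ready={A,B,C,D,G,H} → run D
t=16: ready={A,B,C,D,G,H} → run D
t=17: ready={A,B,C,G,H} → run C
t=18: ready={A,B,C,G,H} → run C
t=19: ready={A,B,C,G,H} → run C
t=20: ready={A,B,C,G,H} → run C
t=21: ready={A,B,C,G,H} → run C
t=22: ready={A,B,C,G,H} → run C
t=23: ready={A,B,G,H} → run H
t=24: ready={A,B,G} → run A
t=25: ready={A,B,G} → run A
t=26: ready={A,B,G} → run A
t=27: ready={A,B,G} → run A
t=28: ready={B,G} → run B
t=29: ready={B,G} → run B
t=30: ready={B,G} → run B
t=31: ready={B,G} → run B
t=32: ready={B,G} → run B
t=33: ready={B,G} → run B
t=34: ready={B,G} → run B
t=35: ready={B,G} → run B
t=36: ready={G} → run G
t=37: ready={G} → run G
t=38: ready={G} → run G
t=39: ready={G} → run G
t=40: (idle)
t=41: (idle)
t=42: (idle)
t=43: (idle)
t=44: (idle)
t=45: (idle)
t=46: (idle)

context switches = 11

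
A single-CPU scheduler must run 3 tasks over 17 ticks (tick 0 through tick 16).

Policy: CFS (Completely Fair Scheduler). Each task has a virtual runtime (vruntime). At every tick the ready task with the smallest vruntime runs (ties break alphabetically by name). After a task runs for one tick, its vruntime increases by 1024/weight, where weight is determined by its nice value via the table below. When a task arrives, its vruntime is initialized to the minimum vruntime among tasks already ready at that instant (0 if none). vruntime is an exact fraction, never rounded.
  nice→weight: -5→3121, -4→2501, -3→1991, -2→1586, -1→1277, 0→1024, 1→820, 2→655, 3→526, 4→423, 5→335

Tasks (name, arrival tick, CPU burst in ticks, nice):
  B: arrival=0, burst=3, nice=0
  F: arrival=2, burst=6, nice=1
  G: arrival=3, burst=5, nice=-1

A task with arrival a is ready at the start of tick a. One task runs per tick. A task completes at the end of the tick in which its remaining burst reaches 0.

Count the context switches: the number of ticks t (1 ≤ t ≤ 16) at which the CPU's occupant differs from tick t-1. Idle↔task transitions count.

t=0: vr[B=0] → run B
t=1: vr[B=1] → run B
t=2: vr[B=2 F=2] → run B
t=3: vr[F=2 G=2] → run F
t=4: vr[F=666/205 G=2] → run G
t=5: vr[F=666/205 G=3578/1277] → run G
t=6: vr[F=666/205 G=4602/1277] → run F
t=7: vr[F=922/205 G=4602/1277] → run G
t=8: vr[F=922/205 G=5626/1277] → run G
t=9: vr[F=922/205 G=6650/1277] → run F
t=10: vr[F=1178/205 G=6650/1277] → run G
t=11: vr[F=1178/205] → run F
t=12: vr[F=1434/205] → run F
t=13: vr[F=338/41] → run F
t=14: (idle)
t=15: (idle)
t=16: (idle)

context switches = 8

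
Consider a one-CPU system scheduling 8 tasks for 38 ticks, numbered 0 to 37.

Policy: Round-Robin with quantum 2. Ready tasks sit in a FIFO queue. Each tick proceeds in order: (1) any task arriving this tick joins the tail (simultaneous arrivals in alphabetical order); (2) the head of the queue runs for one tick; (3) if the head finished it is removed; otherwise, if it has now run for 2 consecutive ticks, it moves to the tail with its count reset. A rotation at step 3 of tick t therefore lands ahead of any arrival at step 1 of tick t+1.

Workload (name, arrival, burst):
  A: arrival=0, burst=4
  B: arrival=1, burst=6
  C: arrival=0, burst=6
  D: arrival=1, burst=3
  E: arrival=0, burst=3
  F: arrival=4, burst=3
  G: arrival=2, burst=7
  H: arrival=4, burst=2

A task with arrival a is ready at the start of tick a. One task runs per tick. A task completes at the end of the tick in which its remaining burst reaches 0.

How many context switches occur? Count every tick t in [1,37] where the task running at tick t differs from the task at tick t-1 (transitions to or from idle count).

t=0: queue=[A,C,E] q_used=0 → run A
t=1: queue=[A,C,E,B,D] q_used=1 → run A
t=2: queue=[C,E,B,D,A,G] q_used=0 → run C
t=3: queue=[C,E,B,D,A,G] q_used=1 → run C
t=4: queue=[E,B,D,A,G,C,F,H] q_used=0 → run E
t=5: queue=[E,B,D,A,G,C,F,H] q_used=1 → run E
t=6: queue=[B,D,A,G,C,F,H,E] q_used=0 → run B
t=7: queue=[B,D,A,G,C,F,H,E] q_used=1 → run B
t=8: queue=[D,A,G,C,F,H,E,B] q_used=0 → run D
t=9: queue=[D,A,G,C,F,H,E,B] q_used=1 → run D
t=10: queue=[A,G,C,F,H,E,B,D] q_used=0 → run A
t=11: queue=[A,G,C,F,H,E,B,D] q_used=1 → run A
t=12: queue=[G,C,F,H,E,B,D] q_used=0 → run G
t=13: queue=[G,C,F,H,E,B,D] q_used=1 → run G
t=14: queue=[C,F,H,E,B,D,G] q_used=0 → run C
t=15: queue=[C,F,H,E,B,D,G] q_used=1 → run C
t=16: queue=[F,H,E,B,D,G,C] q_used=0 → run F
t=17: queue=[F,H,E,B,D,G,C] q_used=1 → run F
t=18: queue=[H,E,B,D,G,C,F] q_used=0 → run H
t=19: queue=[H,E,B,D,G,C,F] q_used=1 → run H
t=20: queue=[E,B,D,G,C,F] q_used=0 → run E
t=21: queue=[B,D,G,C,F] q_used=0 → run B
t=22: queue=[B,D,G,C,F] q_used=1 → run B
t=23: queue=[D,G,C,F,B] q_used=0 → run D
t=24: queue=[G,C,F,B] q_used=0 → run G
t=25: queue=[G,C,F,B] q_used=1 → run G
t=26: queue=[C,F,B,G] q_used=0 → run C
t=27: queue=[C,F,B,G] q_used=1 → run C
t=28: queue=[F,B,G] q_used=0 → run F
t=29: queue=[B,G] q_used=0 → run B
t=30: queue=[B,G] q_used=1 → run B
t=31: queue=[G] q_used=0 → run G
t=32: queue=[G] q_used=1 → run G
t=33: queue=[G] q_used=0 → run G
t=34: (idle)
t=35: (idle)
t=36: (idle)
t=37: (idle)

context switches = 18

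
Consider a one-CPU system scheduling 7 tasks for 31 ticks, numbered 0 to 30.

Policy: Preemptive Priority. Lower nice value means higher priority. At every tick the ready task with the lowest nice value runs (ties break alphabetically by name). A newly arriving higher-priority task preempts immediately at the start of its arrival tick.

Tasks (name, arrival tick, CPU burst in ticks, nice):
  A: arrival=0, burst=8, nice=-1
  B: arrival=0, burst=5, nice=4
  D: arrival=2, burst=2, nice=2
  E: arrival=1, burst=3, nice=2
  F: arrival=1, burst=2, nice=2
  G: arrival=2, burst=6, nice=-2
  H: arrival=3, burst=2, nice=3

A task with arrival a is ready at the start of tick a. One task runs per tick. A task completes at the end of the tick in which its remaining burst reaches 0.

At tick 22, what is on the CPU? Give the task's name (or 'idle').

t=0: ready={A,B} → run A
t=1: ready={A,B,E,F} → run A
t=2: ready={A,B,D,E,F,G} → run G
t=3: ready={A,B,D,E,F,G,H} → run G
t=4: ready={A,B,D,E,F,G,H} → run G
t=5: ready={A,B,D,E,F,G,H} → run G
t=6: ready={A,B,D,E,F,G,H} → run G
t=7: ready={A,B,D,E,F,G,H} → run G
t=8: ready={A,B,D,E,F,H} → run A
t=9: ready={A,B,D,E,F,H} → run A
t=10: ready={A,B,D,E,F,H} → run A
t=11: ready={A,B,D,E,F,H} → run A
t=12: ready={A,B,D,E,F,H} → run A
t=13: ready={A,B,D,E,F,H} → run A
t=14: ready={B,D,E,F,H} → run D
t=15: ready={B,D,E,F,H} → run D
t=16: ready={B,E,F,H} → run E
t=17: ready={B,E,F,H} → run E
t=18: ready={B,E,F,H} → run E
t=19: ready={B,F,H} → run F
t=20: ready={B,F,H} → run F
t=21: ready={B,H} → run H
t=22: ready={B,H} → run H
t=23: ready={B} → run B
t=24: ready={B} → run B
t=25: ready={B} → run B
t=26: ready={B} → run B
t=27: ready={B} → run B
t=28: (idle)
t=29: (idle)
t=30: (idle)

running at tick 22 = H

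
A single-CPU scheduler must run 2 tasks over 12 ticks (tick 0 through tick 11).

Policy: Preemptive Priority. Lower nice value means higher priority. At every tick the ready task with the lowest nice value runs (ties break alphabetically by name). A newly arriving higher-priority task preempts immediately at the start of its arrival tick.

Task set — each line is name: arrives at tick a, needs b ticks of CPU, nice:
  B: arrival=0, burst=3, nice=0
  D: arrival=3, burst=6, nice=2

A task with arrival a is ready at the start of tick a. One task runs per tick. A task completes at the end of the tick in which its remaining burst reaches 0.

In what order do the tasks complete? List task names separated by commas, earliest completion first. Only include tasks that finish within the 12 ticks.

completion order = B, D

t=0: ready={B} → run B
t=1: ready={B} → run B
t=2: ready={B} → run B
t=3: ready={D} → run D
t=4: ready={D} → run D
t=5: ready={D} → run D
t=6: ready={D} → run D
t=7: ready={D} → run D
t=8: ready={D} → run D
t=9: (idle)
t=10: (idle)
t=11: (idle)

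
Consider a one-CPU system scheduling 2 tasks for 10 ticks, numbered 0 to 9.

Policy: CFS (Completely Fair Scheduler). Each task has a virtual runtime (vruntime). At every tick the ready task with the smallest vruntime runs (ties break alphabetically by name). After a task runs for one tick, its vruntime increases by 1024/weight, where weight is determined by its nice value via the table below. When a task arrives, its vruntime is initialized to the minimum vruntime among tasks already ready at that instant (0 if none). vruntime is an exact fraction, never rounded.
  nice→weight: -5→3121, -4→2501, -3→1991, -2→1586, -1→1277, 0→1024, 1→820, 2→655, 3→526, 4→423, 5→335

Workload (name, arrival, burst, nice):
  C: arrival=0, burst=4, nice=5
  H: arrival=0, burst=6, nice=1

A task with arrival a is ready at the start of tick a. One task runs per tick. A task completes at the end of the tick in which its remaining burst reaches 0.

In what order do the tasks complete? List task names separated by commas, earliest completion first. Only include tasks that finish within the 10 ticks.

t=0: vr[C=0 H=0] → run C
t=1: vr[C=1024/335 H=0] → run H
t=2: vr[C=1024/335 H=256/205] → run H
t=3: vr[C=1024/335 H=512/205] → run H
t=4: vr[C=1024/335 H=768/205] → run C
t=5: vr[C=2048/335 H=768/205] → run H
t=6: vr[C=2048/335 H=1024/205] → run H
t=7: vr[C=2048/335 H=256/41] → run C
t=8: vr[C=3072/335 H=256/41] → run H
t=9: vr[C=3072/335] → run C

completion order = H, C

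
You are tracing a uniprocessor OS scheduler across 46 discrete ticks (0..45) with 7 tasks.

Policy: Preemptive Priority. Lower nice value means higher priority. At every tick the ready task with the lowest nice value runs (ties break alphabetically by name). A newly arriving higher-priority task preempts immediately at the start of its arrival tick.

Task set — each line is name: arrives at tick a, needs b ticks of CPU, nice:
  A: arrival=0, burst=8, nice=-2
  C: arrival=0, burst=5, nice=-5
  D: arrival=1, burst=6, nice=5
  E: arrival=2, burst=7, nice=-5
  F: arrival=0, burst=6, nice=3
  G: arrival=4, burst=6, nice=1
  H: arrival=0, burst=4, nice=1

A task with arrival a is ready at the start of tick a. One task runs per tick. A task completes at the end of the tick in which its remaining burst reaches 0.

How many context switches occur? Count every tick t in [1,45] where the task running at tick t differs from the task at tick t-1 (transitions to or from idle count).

t=0: ready={A,C,F,H} → run C
t=1: ready={A,C,D,F,H} → run C
t=2: ready={A,C,D,E,F,H} → run C
t=3: ready={A,C,D,E,F,H} → run C
t=4: ready={A,C,D,E,F,G,H} → run C
t=5: ready={A,D,E,F,G,H} → run E
t=6: ready={A,D,E,F,G,H} → run E
t=7: ready={A,D,E,F,G,H} → run E
t=8: ready={A,D,E,F,G,H} → run E
t=9: ready={A,D,E,F,G,H} → run E
t=10: ready={A,D,E,F,G,H} → run E
t=11: ready={A,D,E,F,G,H} → run E
t=12: ready={A,D,F,G,H} → run A
t=13: ready={A,D,F,G,H} → run A
t=14: ready={A,D,F,G,H} → run A
t=15: ready={A,D,F,G,H} → run A
t=16: ready={A,D,F,G,H} → run A
t=17: ready={A,D,F,G,H} → run A
t=18: ready={A,D,F,G,H} → run A
t=19: ready={A,D,F,G,H} → run A
t=20: ready={D,F,G,H} → run G
t=21: ready={D,F,G,H} → run G
t=22: ready={D,F,G,H} → run G
t=23: ready={D,F,G,H} → run G
t=24: ready={D,F,G,H} → run G
t=25: ready={D,F,G,H} → run G
t=26: ready={D,F,H} → run H
t=27: ready={D,F,H} → run H
t=28: ready={D,F,H} → run H
t=29: ready={D,F,H} → run H
t=30: ready={D,F} → run F
t=31: ready={D,F} → run F
t=32: ready={D,F} → run F
t=33: ready={D,F} → run F
t=34: ready={D,F} → run F
t=35: ready={D,F} → run F
t=36: ready={D} → run D
t=37: ready={D} → run D
t=38: ready={D} → run D
t=39: ready={D} → run D
t=40: ready={D} → run D
t=41: ready={D} → run D
t=42: (idle)
t=43: (idle)
t=44: (idle)
t=45: (idle)

context switches = 7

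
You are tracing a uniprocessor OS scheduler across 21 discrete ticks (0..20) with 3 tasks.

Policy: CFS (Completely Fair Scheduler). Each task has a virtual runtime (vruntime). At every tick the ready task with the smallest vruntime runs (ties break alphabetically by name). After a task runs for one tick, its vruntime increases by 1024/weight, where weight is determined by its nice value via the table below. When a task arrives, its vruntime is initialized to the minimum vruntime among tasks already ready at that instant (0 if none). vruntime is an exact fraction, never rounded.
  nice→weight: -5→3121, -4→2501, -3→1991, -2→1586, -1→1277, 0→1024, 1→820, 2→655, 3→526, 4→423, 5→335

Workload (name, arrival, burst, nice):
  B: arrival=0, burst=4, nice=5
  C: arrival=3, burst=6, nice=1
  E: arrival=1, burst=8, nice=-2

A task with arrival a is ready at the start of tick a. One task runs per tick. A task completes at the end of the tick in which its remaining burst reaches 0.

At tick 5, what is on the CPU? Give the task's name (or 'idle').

running at tick 5 = E

t=0: vr[B=0] → run B
t=1: vr[B=1024/335 E=1024/335] → run B
t=2: vr[B=2048/335 E=1024/335] → run E
t=3: vr[B=2048/335 C=983552/265655 E=983552/265655] → run C
t=4: vr[B=2048/335 C=53927168/10891855 E=983552/265655] → run E
t=5: vr[B=2048/335 C=53927168/10891855 E=1155072/265655] → run E
t=6: vr[B=2048/335 C=53927168/10891855 E=1326592/265655] → run C
t=7: vr[B=2048/335 C=67528704/10891855 E=1326592/265655] → run E
t=8: vr[B=2048/335 C=67528704/10891855 E=1498112/265655] → run E
t=9: vr[B=2048/335 C=67528704/10891855 E=1669632/265655] → run B
t=10: vr[B=3072/335 C=67528704/10891855 E=1669632/265655] → run C
t=11: vr[B=3072/335 C=16226048/2178371 E=1669632/265655] → run E
t=12: vr[B=3072/335 C=16226048/2178371 E=1841152/265655] → run E
t=13: vr[B=3072/335 C=16226048/2178371 E=2012672/265655] → run C
t=14: vr[B=3072/335 C=94731776/10891855 E=2012672/265655] → run E
t=15: vr[B=3072/335 C=94731776/10891855] → run C
t=16: vr[B=3072/335 C=108333312/10891855] → run B
t=17: vr[C=108333312/10891855] → run C
t=18: (idle)
t=19: (idle)
t=20: (idle)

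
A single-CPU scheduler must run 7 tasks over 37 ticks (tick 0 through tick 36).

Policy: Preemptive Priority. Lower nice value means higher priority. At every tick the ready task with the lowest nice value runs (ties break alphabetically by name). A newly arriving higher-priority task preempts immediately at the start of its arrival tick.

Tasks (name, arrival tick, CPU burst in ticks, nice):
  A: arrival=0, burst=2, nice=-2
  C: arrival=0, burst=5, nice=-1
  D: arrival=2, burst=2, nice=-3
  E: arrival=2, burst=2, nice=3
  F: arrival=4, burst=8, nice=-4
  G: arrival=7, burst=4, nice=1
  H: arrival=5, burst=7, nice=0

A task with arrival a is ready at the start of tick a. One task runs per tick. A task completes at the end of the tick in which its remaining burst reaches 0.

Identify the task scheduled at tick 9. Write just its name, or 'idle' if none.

t=0: ready={A,C} → run A
t=1: ready={A,C} → run A
t=2: ready={C,D,E} → run D
t=3: ready={C,D,E} → run D
t=4: ready={C,E,F} → run F
t=5: ready={C,E,F,H} → run F
t=6: ready={C,E,F,H} → run F
t=7: ready={C,E,F,G,H} → run F
t=8: ready={C,E,F,G,H} → run F
t=9: ready={C,E,F,G,H} → run F
t=10: ready={C,E,F,G,H} → run F
t=11: ready={C,E,F,G,H} → run F
t=12: ready={C,E,G,H} → run C
t=13: ready={C,E,G,H} → run C
t=14: ready={C,E,G,H} → run C
t=15: ready={C,E,G,H} → run C
t=16: ready={C,E,G,H} → run C
t=17: ready={E,G,H} → run H
t=18: ready={E,G,H} → run H
t=19: ready={E,G,H} → run H
t=20: ready={E,G,H} → run H
t=21: ready={E,G,H} → run H
t=22: ready={E,G,H} → run H
t=23: ready={E,G,H} → run H
t=24: ready={E,G} → run G
t=25: ready={E,G} → run G
t=26: ready={E,G} → run G
t=27: ready={E,G} → run G
t=28: ready={E} → run E
t=29: ready={E} → run E
t=30: (idle)
t=31: (idle)
t=32: (idle)
t=33: (idle)
t=34: (idle)
t=35: (idle)
t=36: (idle)

running at tick 9 = F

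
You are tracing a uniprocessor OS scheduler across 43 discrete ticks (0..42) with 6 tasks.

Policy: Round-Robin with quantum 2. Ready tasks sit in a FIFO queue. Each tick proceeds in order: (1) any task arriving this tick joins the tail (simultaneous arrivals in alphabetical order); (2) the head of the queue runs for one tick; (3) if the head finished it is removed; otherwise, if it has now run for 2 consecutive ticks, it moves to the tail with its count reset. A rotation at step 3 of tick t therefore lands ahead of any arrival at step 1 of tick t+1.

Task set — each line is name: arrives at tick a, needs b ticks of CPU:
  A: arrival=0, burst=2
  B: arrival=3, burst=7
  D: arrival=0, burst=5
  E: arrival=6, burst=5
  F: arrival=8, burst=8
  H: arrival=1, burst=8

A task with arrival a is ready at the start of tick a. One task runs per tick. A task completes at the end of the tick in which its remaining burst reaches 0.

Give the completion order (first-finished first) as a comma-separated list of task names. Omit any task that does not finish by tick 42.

t=0: queue=[A,D] q_used=0 → run A
t=1: queue=[A,D,H] q_used=1 → run A
t=2: queue=[D,H] q_used=0 → run D
t=3: queue=[D,H,B] q_used=1 → run D
t=4: queue=[H,B,D] q_used=0 → run H
t=5: queue=[H,B,D] q_used=1 → run H
t=6: queue=[B,D,H,E] q_used=0 → run B
t=7: queue=[B,D,H,E] q_used=1 → run B
t=8: queue=[D,H,E,B,F] q_used=0 → run D
t=9: queue=[D,H,E,B,F] q_used=1 → run D
t=10: queue=[H,E,B,F,D] q_used=0 → run H
t=11: queue=[H,E,B,F,D] q_used=1 → run H
t=12: queue=[E,B,F,D,H] q_used=0 → run E
t=13: queue=[E,B,F,D,H] q_used=1 → run E
t=14: queue=[B,F,D,H,E] q_used=0 → run B
t=15: queue=[B,F,D,H,E] q_used=1 → run B
t=16: queue=[F,D,H,E,B] q_used=0 → run F
t=17: queue=[F,D,H,E,B] q_used=1 → run F
t=18: queue=[D,H,E,B,F] q_used=0 → run D
t=19: queue=[H,E,B,F] q_used=0 → run H
t=20: queue=[H,E,B,F] q_used=1 → run H
t=21: queue=[E,B,F,H] q_used=0 → run E
t=22: queue=[E,B,F,H] q_used=1 → run E
t=23: queue=[B,F,H,E] q_used=0 → run B
t=24: queue=[B,F,H,E] q_used=1 → run B
t=25: queue=[F,H,E,B] q_used=0 → run F
t=26: queue=[F,H,E,B] q_used=1 → run F
t=27: queue=[H,E,B,F] q_used=0 → run H
t=28: queue=[H,E,B,F] q_used=1 → run H
t=29: queue=[E,B,F] q_used=0 → run E
t=30: queue=[B,F] q_used=0 → run B
t=31: queue=[F] q_used=0 → run F
t=32: queue=[F] q_used=1 → run F
t=33: queue=[F] q_used=0 → run F
t=34: queue=[F] q_used=1 → run F
t=35: (idle)
t=36: (idle)
t=37: (idle)
t=38: (idle)
t=39: (idle)
t=40: (idle)
t=41: (idle)
t=42: (idle)

completion order = A, D, H, E, B, F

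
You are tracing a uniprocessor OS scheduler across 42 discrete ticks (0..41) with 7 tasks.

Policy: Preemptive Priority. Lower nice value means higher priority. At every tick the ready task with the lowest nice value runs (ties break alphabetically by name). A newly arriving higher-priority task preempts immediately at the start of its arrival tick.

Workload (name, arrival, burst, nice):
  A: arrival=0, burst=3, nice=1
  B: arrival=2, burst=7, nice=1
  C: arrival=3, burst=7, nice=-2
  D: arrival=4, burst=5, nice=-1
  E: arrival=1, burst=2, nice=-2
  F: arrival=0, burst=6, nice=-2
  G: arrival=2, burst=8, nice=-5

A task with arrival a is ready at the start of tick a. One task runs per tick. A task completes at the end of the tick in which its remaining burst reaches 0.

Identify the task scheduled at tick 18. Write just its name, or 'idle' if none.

t=0: ready={A,F} → run F
t=1: ready={A,E,F} → run E
t=2: ready={A,B,E,F,G} → run G
t=3: ready={A,B,C,E,F,G} → run G
t=4: ready={A,B,C,D,E,F,G} → run G
t=5: ready={A,B,C,D,E,F,G} → run G
t=6: ready={A,B,C,D,E,F,G} → run G
t=7: ready={A,B,C,D,E,F,G} → run G
t=8: ready={A,B,C,D,E,F,G} → run G
t=9: ready={A,B,C,D,E,F,G} → run G
t=10: ready={A,B,C,D,E,F} → run C
t=11: ready={A,B,C,D,E,F} → run C
t=12: ready={A,B,C,D,E,F} → run C
t=13: ready={A,B,C,D,E,F} → run C
t=14: ready={A,B,C,D,E,F} → run C
t=15: ready={A,B,C,D,E,F} → run C
t=16: ready={A,B,C,D,E,F} → run C
t=17: ready={A,B,D,E,F} → run E
t=18: ready={A,B,D,F} → run F
t=19: ready={A,B,D,F} → run F
t=20: ready={A,B,D,F} → run F
t=21: ready={A,B,D,F} → run F
t=22: ready={A,B,D,F} → run F
t=23: ready={A,B,D} → run D
t=24: ready={A,B,D} → run D
t=25: ready={A,B,D} → run D
t=26: ready={A,B,D} → run D
t=27: ready={A,B,D} → run D
t=28: ready={A,B} → run A
t=29: ready={A,B} → run A
t=30: ready={A,B} → run A
t=31: ready={B} → run B
t=32: ready={B} → run B
t=33: ready={B} → run B
t=34: ready={B} → run B
t=35: ready={B} → run B
t=36: ready={B} → run B
t=37: ready={B} → run B
t=38: (idle)
t=39: (idle)
t=40: (idle)
t=41: (idle)

running at tick 18 = F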